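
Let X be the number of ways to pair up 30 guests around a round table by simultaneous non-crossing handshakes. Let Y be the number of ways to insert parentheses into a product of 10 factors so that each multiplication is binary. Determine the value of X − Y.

9689983

With 30 = 2·15 people, non-crossing handshake pairings are non-crossing perfect matchings on a circle, counted by C_15. So X = C_15 = 9694845.
Ways to associate a product of 10 factors correspond to binary trees on 10 leaves, so the count is C_9. So Y = C_9 = 4862.
X − Y = 9694845 − 4862 = 9689983.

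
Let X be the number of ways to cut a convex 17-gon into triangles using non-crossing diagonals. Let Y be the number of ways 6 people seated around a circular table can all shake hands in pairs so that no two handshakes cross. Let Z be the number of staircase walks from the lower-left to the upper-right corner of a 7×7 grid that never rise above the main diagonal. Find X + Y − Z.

9694421

Triangulations of a convex m-gon are counted by C_{m−2}; with m = 17 this is C_15. So X = C_15 = 9694845.
Non-crossing handshake pairings of 2n people are counted by C_n; 6 people gives n = 3. So Y = C_3 = 5.
Monotone paths in an n×n grid that stay weakly below the diagonal are counted by C_n; here n = 7. So Z = C_7 = 429.
X + Y − Z = 9694845 + 5 − 429 = 9694421.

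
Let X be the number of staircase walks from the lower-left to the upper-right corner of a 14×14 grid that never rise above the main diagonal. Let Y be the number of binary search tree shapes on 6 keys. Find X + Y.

2674572

Monotone paths in an n×n grid that stay weakly below the diagonal are counted by C_n; here n = 14. So X = C_14 = 2674440.
There are C_n binary search tree shapes on n keys; with n = 6 that is C_6. So Y = C_6 = 132.
X + Y = 2674440 + 132 = 2674572.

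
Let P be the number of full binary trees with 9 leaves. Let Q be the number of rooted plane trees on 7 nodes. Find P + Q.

A full binary tree with L leaves has L−1 internal nodes and is counted by C_{L−1}; L = 9 gives C_8. So P = C_8 = 1430.
A rooted plane tree on 7 nodes has 6 edges, and such trees are counted by C_6. So Q = C_6 = 132.
P + Q = 1430 + 132 = 1562.

1562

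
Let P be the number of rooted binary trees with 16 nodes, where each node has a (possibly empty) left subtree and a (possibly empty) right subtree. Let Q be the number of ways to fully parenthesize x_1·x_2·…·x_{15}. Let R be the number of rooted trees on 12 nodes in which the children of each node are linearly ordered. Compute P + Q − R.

There are C_n binary search tree shapes on n keys; with n = 16 that is C_16. So P = C_16 = 35357670.
Parenthesizations of m factors correspond to full binary trees with m leaves, counted by C_{m−1}; m = 15 gives C_14. So Q = C_14 = 2674440.
A rooted plane tree on 12 nodes has 11 edges, and such trees are counted by C_11. So R = C_11 = 58786.
P + Q − R = 35357670 + 2674440 − 58786 = 37973324.

37973324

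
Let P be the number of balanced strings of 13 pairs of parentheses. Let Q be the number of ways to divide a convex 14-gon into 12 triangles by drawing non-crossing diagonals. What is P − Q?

With 13 pairs the number of balanced bracket strings is the Catalan number C_13. So P = C_13 = 742900.
The number of triangulations of a 14-gon is the Catalan number C_12 (index = sides − 2). So Q = C_12 = 208012.
P − Q = 742900 − 208012 = 534888.

534888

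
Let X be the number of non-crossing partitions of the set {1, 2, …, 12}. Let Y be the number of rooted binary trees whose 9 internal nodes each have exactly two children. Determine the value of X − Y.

Non-crossing partitions of an n-element set are counted by C_n; here n = 12. So X = C_12 = 208012.
The number of full binary trees on 9 internal nodes is the Catalan number C_9. So Y = C_9 = 4862.
X − Y = 208012 − 4862 = 203150.

203150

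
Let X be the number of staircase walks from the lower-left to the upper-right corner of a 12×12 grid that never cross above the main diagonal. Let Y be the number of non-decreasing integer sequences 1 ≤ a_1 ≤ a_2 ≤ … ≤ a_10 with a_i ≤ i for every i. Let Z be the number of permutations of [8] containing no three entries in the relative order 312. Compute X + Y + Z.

226238

Monotone paths in an n×n grid that stay weakly below the diagonal are counted by C_n; here n = 12. So X = C_12 = 208012.
Weakly increasing sequences with a_i ≤ i biject with Dyck paths of semilength 10, so there are C_10. So Y = C_10 = 16796.
Permutations of [n] avoiding any single length-3 pattern are counted by C_n; here n = 8. So Z = C_8 = 1430.
X + Y + Z = 208012 + 16796 + 1430 = 226238.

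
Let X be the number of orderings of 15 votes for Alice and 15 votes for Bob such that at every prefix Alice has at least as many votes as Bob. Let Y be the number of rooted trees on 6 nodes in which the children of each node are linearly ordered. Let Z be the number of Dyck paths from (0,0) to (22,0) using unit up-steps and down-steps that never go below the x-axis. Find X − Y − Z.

Ballot sequences with n votes each where one side never trails are Dyck words, counted by C_n; here n = 15. So X = C_15 = 9694845.
Rooted ordered (plane) trees on m nodes have m−1 edges and are counted by C_{m−1}; m = 6 gives C_5. So Y = C_5 = 42.
Paths of 11 up- and 11 down-steps that never dip below the axis are Dyck paths; their count is C_11. So Z = C_11 = 58786.
X − Y − Z = 9694845 − 42 − 58786 = 9636017.

9636017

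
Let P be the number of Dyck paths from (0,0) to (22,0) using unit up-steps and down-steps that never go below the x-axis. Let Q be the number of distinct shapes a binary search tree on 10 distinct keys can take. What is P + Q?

Paths of 11 up- and 11 down-steps that never dip below the axis are Dyck paths; their count is C_11. So P = C_11 = 58786.
Rooted binary trees with 10 nodes (each child slot possibly empty) number C_10. So Q = C_10 = 16796.
P + Q = 58786 + 16796 = 75582.

75582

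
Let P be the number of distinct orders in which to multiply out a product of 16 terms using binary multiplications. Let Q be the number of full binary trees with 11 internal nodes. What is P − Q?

Bracketing 16 factors into binary products is counted by C_{16−1} = C_15. So P = C_15 = 9694845.
The number of full binary trees on 11 internal nodes is the Catalan number C_11. So Q = C_11 = 58786.
P − Q = 9694845 − 58786 = 9636059.

9636059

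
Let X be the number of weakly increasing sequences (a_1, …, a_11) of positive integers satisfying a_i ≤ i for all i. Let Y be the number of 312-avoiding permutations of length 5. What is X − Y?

Weakly increasing sequences with a_i ≤ i biject with Dyck paths of semilength 11, so there are C_11. So X = C_11 = 58786.
For any fixed pattern of length 3, the pattern-avoiding permutations of [5] number C_5. So Y = C_5 = 42.
X − Y = 58786 − 42 = 58744.

58744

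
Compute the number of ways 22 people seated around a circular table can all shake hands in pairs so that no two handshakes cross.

Non-crossing handshake pairings of 2n people are counted by C_n; 22 people gives n = 11.
C_11 = C(22,11)/12 = 705432/12 = 58786.

58786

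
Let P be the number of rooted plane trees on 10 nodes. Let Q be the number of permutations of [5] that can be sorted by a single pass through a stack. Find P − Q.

A rooted plane tree on 10 nodes has 9 edges, and such trees are counted by C_9. So P = C_9 = 4862.
By Knuth's characterisation, the stack-sortable permutations of length 5 are the 231-avoiders, numbering C_5. So Q = C_5 = 42.
P − Q = 4862 − 42 = 4820.

4820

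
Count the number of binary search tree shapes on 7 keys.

429

Rooted binary trees with 7 nodes (each child slot possibly empty) number C_7.
C_7 = C(14,7)/8 = 3432/8 = 429.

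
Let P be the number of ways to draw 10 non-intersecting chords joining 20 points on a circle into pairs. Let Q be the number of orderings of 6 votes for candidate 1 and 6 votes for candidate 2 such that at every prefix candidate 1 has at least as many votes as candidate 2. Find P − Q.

Pairing 20 circle points by 10 non-crossing chords gives C_10 matchings. So P = C_10 = 16796.
Ballot sequences with n votes each where one side never trails are Dyck words, counted by C_n; here n = 6. So Q = C_6 = 132.
P − Q = 16796 − 132 = 16664.

16664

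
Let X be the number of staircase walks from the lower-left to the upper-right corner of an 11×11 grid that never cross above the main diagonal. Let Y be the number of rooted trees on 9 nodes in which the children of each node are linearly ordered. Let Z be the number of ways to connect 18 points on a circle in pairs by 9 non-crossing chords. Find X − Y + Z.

Sub-diagonal monotone paths from (0,0) to (11,11) biject with Dyck paths of semilength 11, giving C_11. So X = C_11 = 58786.
Rooted ordered (plane) trees on m nodes have m−1 edges and are counted by C_{m−1}; m = 9 gives C_8. So Y = C_8 = 1430.
Non-crossing perfect matchings of 2n points on a circle are counted by C_n; with 18 points, n = 9. So Z = C_9 = 4862.
X − Y + Z = 58786 − 1430 + 4862 = 62218.

62218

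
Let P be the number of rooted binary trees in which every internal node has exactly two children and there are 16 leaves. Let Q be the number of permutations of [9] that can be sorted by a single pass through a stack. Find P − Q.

9689983

Full binary trees with 16 leaves have 16−1 = 15 internal nodes, so there are C_15 of them. So P = C_15 = 9694845.
By Knuth's characterisation, the stack-sortable permutations of length 9 are the 231-avoiders, numbering C_9. So Q = C_9 = 4862.
P − Q = 9694845 − 4862 = 9689983.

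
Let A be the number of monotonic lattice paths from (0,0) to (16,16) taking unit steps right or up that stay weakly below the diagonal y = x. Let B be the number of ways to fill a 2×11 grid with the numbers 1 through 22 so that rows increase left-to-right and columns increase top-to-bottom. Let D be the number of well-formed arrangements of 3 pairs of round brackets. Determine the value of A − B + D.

35298889

Monotone paths in an n×n grid that stay weakly below the diagonal are counted by C_n; here n = 16. So A = C_16 = 35357670.
Standard Young tableaux of shape 2×n are counted by C_n; here n = 11. So B = C_11 = 58786.
A balanced arrangement of 3 bracket pairs is a Dyck word of semilength 3, so the count is C_3. So D = C_3 = 5.
A − B + D = 35357670 − 58786 + 5 = 35298889.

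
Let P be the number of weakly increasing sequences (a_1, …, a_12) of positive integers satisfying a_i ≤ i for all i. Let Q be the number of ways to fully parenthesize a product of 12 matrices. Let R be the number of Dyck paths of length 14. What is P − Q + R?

149655

Weakly increasing sequences with a_i ≤ i biject with Dyck paths of semilength 12, so there are C_12. So P = C_12 = 208012.
Ways to associate a product of 12 factors correspond to binary trees on 12 leaves, so the count is C_11. So Q = C_11 = 58786.
Dyck paths of semilength n (length 2n) are counted by C_n; here n = 7. So R = C_7 = 429.
P − Q + R = 208012 − 58786 + 429 = 149655.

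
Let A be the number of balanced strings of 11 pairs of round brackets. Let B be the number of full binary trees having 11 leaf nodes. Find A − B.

41990

With 11 pairs the number of balanced bracket strings is the Catalan number C_11. So A = C_11 = 58786.
A full binary tree with L leaves has L−1 internal nodes and is counted by C_{L−1}; L = 11 gives C_10. So B = C_10 = 16796.
A − B = 58786 − 16796 = 41990.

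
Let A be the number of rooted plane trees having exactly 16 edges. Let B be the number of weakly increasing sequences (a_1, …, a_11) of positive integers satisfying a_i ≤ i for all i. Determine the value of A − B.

A rooted plane tree with 16 edges has 17 nodes, and the count is C_16. So A = C_16 = 35357670.
Weakly increasing sequences with a_i ≤ i biject with Dyck paths of semilength 11, so there are C_11. So B = C_11 = 58786.
A − B = 35357670 − 58786 = 35298884.

35298884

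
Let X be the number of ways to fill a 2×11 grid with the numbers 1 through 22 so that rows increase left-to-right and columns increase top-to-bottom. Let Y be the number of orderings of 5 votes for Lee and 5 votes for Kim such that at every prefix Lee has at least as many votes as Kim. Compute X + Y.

58828

Standard Young tableaux of shape 2×n are counted by C_n; here n = 11. So X = C_11 = 58786.
Reading a vote for the leader as '(' and for the other as ')' turns such a sequence into a balanced string of 5 pairs, so the count is C_5. So Y = C_5 = 42.
X + Y = 58786 + 42 = 58828.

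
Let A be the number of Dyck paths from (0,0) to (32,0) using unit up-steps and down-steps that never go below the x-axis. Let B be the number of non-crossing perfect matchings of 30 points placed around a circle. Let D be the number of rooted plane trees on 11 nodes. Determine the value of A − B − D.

A Dyck path with 16 up-steps and 16 down-steps has semilength 16, so there are C_16 of them. So A = C_16 = 35357670.
Non-crossing perfect matchings of 2n points on a circle are counted by C_n; with 30 points, n = 15. So B = C_15 = 9694845.
Rooted ordered (plane) trees on m nodes have m−1 edges and are counted by C_{m−1}; m = 11 gives C_10. So D = C_10 = 16796.
A − B − D = 35357670 − 9694845 − 16796 = 25646029.

25646029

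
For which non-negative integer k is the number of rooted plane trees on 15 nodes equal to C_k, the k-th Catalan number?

14

Rooted ordered (plane) trees on m nodes have m−1 edges and are counted by C_{m−1}; m = 15 gives C_14.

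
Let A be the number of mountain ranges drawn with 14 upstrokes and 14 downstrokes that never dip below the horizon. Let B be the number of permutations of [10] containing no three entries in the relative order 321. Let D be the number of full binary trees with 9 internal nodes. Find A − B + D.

Dyck paths of semilength n (length 2n) are counted by C_n; here n = 14. So A = C_14 = 2674440.
For any fixed pattern of length 3, the pattern-avoiding permutations of [10] number C_10. So B = C_10 = 16796.
The number of full binary trees on 9 internal nodes is the Catalan number C_9. So D = C_9 = 4862.
A − B + D = 2674440 − 16796 + 4862 = 2662506.

2662506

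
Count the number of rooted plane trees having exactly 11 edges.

58786

A rooted plane tree with 11 edges has 12 nodes, and the count is C_11.
C_11 = C_10 · 2(2·10+1)/(10+2) = 16796 · 42/12 = 58786.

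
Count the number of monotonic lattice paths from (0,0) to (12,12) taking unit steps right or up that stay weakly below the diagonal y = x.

208012

Sub-diagonal monotone paths from (0,0) to (12,12) biject with Dyck paths of semilength 12, giving C_12.
C_12 = C_11 · 2(2·11+1)/(11+2) = 58786 · 46/13 = 208012.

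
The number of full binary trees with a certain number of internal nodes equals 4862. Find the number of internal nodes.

Full binary trees with n internal nodes are counted by C_n, and C_9 = 4862.

9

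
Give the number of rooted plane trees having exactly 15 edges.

Rooted ordered trees with n edges are counted by C_n; here n = 15.
C_15 = 9694845.

9694845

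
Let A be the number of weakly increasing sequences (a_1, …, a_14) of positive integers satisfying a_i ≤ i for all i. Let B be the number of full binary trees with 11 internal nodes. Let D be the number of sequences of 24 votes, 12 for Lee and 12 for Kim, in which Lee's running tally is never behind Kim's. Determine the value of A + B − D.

Weakly increasing sequences with a_i ≤ i biject with Dyck paths of semilength 14, so there are C_14. So A = C_14 = 2674440.
The number of full binary trees on 11 internal nodes is the Catalan number C_11. So B = C_11 = 58786.
Ballot sequences with n votes each where one side never trails are Dyck words, counted by C_n; here n = 12. So D = C_12 = 208012.
A + B − D = 2674440 + 58786 − 208012 = 2525214.

2525214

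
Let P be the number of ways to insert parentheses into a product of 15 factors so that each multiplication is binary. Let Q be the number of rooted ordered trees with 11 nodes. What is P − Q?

2657644

Bracketing 15 factors into binary products is counted by C_{15−1} = C_14. So P = C_14 = 2674440.
Rooted ordered (plane) trees on m nodes have m−1 edges and are counted by C_{m−1}; m = 11 gives C_10. So Q = C_10 = 16796.
P − Q = 2674440 − 16796 = 2657644.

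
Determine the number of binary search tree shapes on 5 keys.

Binary trees (left/right distinguished) on n nodes are counted by C_n; here n = 5.
C_5 = C(10,5)/6 = 252/6 = 42.

42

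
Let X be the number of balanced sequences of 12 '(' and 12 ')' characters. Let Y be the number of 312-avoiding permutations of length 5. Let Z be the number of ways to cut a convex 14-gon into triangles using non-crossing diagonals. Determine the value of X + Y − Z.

With 12 pairs the number of balanced bracket strings is the Catalan number C_12. So X = C_12 = 208012.
For any fixed pattern of length 3, the pattern-avoiding permutations of [5] number C_5. So Y = C_5 = 42.
Triangulations of a convex m-gon are counted by C_{m−2}; with m = 14 this is C_12. So Z = C_12 = 208012.
X + Y − Z = 208012 + 42 − 208012 = 42.

42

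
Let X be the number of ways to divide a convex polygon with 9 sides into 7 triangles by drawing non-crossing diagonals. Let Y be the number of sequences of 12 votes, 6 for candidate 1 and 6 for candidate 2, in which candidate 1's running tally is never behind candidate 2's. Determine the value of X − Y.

297

A convex 9-gon is triangulated into 7 triangles, and the number of such triangulations is the Catalan number C_{9−2} = C_7. So X = C_7 = 429.
Ballot sequences with n votes each where one side never trails are Dyck words, counted by C_n; here n = 6. So Y = C_6 = 132.
X − Y = 429 − 132 = 297.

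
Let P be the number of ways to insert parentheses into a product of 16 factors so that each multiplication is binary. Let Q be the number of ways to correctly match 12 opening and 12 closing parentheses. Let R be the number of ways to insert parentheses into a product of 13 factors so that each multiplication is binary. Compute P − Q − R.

9278821

Parenthesizations of m factors correspond to full binary trees with m leaves, counted by C_{m−1}; m = 16 gives C_15. So P = C_15 = 9694845.
Balanced strings of n pairs of brackets are counted by C_n; here n = 12. So Q = C_12 = 208012.
Parenthesizations of m factors correspond to full binary trees with m leaves, counted by C_{m−1}; m = 13 gives C_12. So R = C_12 = 208012.
P − Q − R = 9694845 − 208012 − 208012 = 9278821.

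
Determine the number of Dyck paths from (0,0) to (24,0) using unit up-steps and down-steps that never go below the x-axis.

208012

Dyck paths of semilength n (length 2n) are counted by C_n; here n = 12.
C_12 = C(24,12)/13 = 2704156/13 = 208012.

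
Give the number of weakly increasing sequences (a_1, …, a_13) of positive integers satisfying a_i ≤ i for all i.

Weakly increasing sequences with a_i ≤ i biject with Dyck paths of semilength 13, so there are C_13.
C_13 = C(26,13)/14 = 10400600/14 = 742900.

742900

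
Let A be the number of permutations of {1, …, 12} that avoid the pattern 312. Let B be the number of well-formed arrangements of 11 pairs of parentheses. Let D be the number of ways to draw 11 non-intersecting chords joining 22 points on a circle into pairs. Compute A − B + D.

Permutations of [n] avoiding any single length-3 pattern are counted by C_n; here n = 12. So A = C_12 = 208012.
A balanced arrangement of 11 bracket pairs is a Dyck word of semilength 11, so the count is C_11. So B = C_11 = 58786.
Non-crossing perfect matchings of 2n points on a circle are counted by C_n; with 22 points, n = 11. So D = C_11 = 58786.
A − B + D = 208012 − 58786 + 58786 = 208012.

208012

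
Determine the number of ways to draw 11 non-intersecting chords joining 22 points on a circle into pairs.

Pairing 22 circle points by 11 non-crossing chords gives C_11 matchings.
C_11 = C(22,11)/12 = 705432/12 = 58786.

58786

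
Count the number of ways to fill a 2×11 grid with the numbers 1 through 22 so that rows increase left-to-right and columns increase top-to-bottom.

58786

Standard Young tableaux of shape 2×n are counted by C_n; here n = 11.
C_11 = C(22,11)/12 = 705432/12 = 58786.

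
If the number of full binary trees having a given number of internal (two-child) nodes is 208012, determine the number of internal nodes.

12

Full binary trees with n internal nodes are counted by C_n. The Catalan number equal to 208012 is C_12.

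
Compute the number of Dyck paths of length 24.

208012

A Dyck path with 12 up-steps and 12 down-steps has semilength 12, so there are C_12 of them.
C_12 = C(24,12)/13 = 2704156/13 = 208012.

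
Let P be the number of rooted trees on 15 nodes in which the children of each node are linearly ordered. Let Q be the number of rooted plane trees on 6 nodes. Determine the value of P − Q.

2674398

Rooted ordered (plane) trees on m nodes have m−1 edges and are counted by C_{m−1}; m = 15 gives C_14. So P = C_14 = 2674440.
Rooted ordered (plane) trees on m nodes have m−1 edges and are counted by C_{m−1}; m = 6 gives C_5. So Q = C_5 = 42.
P − Q = 2674440 − 42 = 2674398.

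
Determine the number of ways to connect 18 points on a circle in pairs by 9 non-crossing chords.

4862

Non-crossing perfect matchings of 2n points on a circle are counted by C_n; with 18 points, n = 9.
C_9 = C_8 · 2(2·8+1)/(8+2) = 1430 · 34/10 = 4862.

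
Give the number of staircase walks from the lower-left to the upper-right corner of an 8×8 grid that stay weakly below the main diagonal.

Monotone paths in an n×n grid that stay weakly below the diagonal are counted by C_n; here n = 8.
C_8 = 1430.

1430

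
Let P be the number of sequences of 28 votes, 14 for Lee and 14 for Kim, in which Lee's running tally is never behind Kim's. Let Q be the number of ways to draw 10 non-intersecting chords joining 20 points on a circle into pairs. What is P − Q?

Ballot sequences with n votes each where one side never trails are Dyck words, counted by C_n; here n = 14. So P = C_14 = 2674440.
Pairing 20 circle points by 10 non-crossing chords gives C_10 matchings. So Q = C_10 = 16796.
P − Q = 2674440 − 16796 = 2657644.

2657644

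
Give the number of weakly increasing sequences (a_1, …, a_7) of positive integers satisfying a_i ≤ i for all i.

429

Such sub-staircase sequences of length n are counted by C_n; here n = 7.
C_7 = C_6 · 2(2·6+1)/(6+2) = 132 · 26/8 = 429.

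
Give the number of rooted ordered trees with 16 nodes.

Rooted ordered (plane) trees on m nodes have m−1 edges and are counted by C_{m−1}; m = 16 gives C_15.
C_15 = C_14 · 2(2·14+1)/(14+2) = 2674440 · 58/16 = 9694845.

9694845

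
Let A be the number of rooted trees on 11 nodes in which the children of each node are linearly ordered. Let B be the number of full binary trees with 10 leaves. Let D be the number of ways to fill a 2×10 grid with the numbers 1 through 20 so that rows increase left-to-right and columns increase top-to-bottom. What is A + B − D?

A rooted plane tree on 11 nodes has 10 edges, and such trees are counted by C_10. So A = C_10 = 16796.
Full binary trees with 10 leaves have 10−1 = 9 internal nodes, so there are C_9 of them. So B = C_9 = 4862.
By the hook-length formula (or a Dyck-path bijection), SYT of shape 2×10 number C_10. So D = C_10 = 16796.
A + B − D = 16796 + 4862 − 16796 = 4862.

4862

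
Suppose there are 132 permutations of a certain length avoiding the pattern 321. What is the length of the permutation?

6

Permutations of [n] avoiding a fixed length-3 pattern are counted by C_n; 132 = C_6.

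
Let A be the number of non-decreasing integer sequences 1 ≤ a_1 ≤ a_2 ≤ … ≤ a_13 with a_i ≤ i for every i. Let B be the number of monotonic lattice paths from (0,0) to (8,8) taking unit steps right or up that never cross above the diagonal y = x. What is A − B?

741470

Such sub-staircase sequences of length n are counted by C_n; here n = 13. So A = C_13 = 742900.
Sub-diagonal monotone paths from (0,0) to (8,8) biject with Dyck paths of semilength 8, giving C_8. So B = C_8 = 1430.
A − B = 742900 − 1430 = 741470.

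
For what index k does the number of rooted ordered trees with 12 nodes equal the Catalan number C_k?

11

A rooted plane tree on 12 nodes has 11 edges, and such trees are counted by C_11.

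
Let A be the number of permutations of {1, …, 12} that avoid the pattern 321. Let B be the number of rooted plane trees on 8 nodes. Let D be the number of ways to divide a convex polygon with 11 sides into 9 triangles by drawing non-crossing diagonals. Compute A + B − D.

Permutations of [n] avoiding any single length-3 pattern are counted by C_n; here n = 12. So A = C_12 = 208012.
Rooted ordered (plane) trees on m nodes have m−1 edges and are counted by C_{m−1}; m = 8 gives C_7. So B = C_7 = 429.
A convex 11-gon is triangulated into 9 triangles, and the number of such triangulations is the Catalan number C_{11−2} = C_9. So D = C_9 = 4862.
A + B − D = 208012 + 429 − 4862 = 203579.

203579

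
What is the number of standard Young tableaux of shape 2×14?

2674440

Standard Young tableaux of shape 2×n are counted by C_n; here n = 14.
C_14 = C(28,14)/15 = 40116600/15 = 2674440.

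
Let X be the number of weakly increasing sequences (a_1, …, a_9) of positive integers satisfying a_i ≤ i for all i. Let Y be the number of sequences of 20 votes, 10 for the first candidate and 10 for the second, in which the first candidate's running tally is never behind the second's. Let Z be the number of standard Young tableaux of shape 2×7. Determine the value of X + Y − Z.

Such sub-staircase sequences of length n are counted by C_n; here n = 9. So X = C_9 = 4862.
Ballot sequences with n votes each where one side never trails are Dyck words, counted by C_n; here n = 10. So Y = C_10 = 16796.
Standard Young tableaux of shape 2×n are counted by C_n; here n = 7. So Z = C_7 = 429.
X + Y − Z = 4862 + 16796 − 429 = 21229.

21229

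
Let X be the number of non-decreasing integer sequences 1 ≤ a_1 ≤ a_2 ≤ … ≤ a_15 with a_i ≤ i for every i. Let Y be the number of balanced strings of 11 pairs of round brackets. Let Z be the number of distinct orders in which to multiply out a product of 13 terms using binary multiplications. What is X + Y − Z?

9545619

Such sub-staircase sequences of length n are counted by C_n; here n = 15. So X = C_15 = 9694845.
With 11 pairs the number of balanced bracket strings is the Catalan number C_11. So Y = C_11 = 58786.
Bracketing 13 factors into binary products is counted by C_{13−1} = C_12. So Z = C_12 = 208012.
X + Y − Z = 9694845 + 58786 − 208012 = 9545619.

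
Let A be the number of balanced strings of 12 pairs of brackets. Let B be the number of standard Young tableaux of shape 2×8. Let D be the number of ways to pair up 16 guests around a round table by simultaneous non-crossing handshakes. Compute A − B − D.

With 12 pairs the number of balanced bracket strings is the Catalan number C_12. So A = C_12 = 208012.
By the hook-length formula (or a Dyck-path bijection), SYT of shape 2×8 number C_8. So B = C_8 = 1430.
Non-crossing handshake pairings of 2n people are counted by C_n; 16 people gives n = 8. So D = C_8 = 1430.
A − B − D = 208012 − 1430 − 1430 = 205152.

205152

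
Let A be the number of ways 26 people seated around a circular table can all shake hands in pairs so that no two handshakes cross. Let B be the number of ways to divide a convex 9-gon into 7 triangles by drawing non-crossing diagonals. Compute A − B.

Non-crossing handshake pairings of 2n people are counted by C_n; 26 people gives n = 13. So A = C_13 = 742900.
A convex 9-gon is triangulated into 7 triangles, and the number of such triangulations is the Catalan number C_{9−2} = C_7. So B = C_7 = 429.
A − B = 742900 − 429 = 742471.

742471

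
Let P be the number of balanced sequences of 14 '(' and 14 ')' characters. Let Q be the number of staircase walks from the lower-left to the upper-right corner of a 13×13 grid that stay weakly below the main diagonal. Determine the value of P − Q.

A balanced arrangement of 14 bracket pairs is a Dyck word of semilength 14, so the count is C_14. So P = C_14 = 2674440.
Sub-diagonal monotone paths from (0,0) to (13,13) biject with Dyck paths of semilength 13, giving C_13. So Q = C_13 = 742900.
P − Q = 2674440 − 742900 = 1931540.

1931540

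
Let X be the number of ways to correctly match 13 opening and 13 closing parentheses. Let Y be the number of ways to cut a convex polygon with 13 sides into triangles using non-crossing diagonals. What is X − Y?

Balanced strings of n pairs of brackets are counted by C_n; here n = 13. So X = C_13 = 742900.
A convex 13-gon is triangulated into 11 triangles, and the number of such triangulations is the Catalan number C_{13−2} = C_11. So Y = C_11 = 58786.
X − Y = 742900 − 58786 = 684114.

684114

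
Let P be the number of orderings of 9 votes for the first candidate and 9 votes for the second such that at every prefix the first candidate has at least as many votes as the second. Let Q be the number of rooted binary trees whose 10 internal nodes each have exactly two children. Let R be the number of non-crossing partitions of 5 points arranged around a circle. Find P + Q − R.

21616

Ballot sequences with n votes each where one side never trails are Dyck words, counted by C_n; here n = 9. So P = C_9 = 4862.
Full binary trees with n internal nodes are counted by C_n; here n = 10. So Q = C_10 = 16796.
Non-crossing partitions of an n-element set are counted by C_n; here n = 5. So R = C_5 = 42.
P + Q − R = 4862 + 16796 − 42 = 21616.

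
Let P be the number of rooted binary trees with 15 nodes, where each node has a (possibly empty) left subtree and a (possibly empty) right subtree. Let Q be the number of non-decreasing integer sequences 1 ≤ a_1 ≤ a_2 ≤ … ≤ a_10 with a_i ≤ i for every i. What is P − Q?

Binary trees (left/right distinguished) on n nodes are counted by C_n; here n = 15. So P = C_15 = 9694845.
Such sub-staircase sequences of length n are counted by C_n; here n = 10. So Q = C_10 = 16796.
P − Q = 9694845 − 16796 = 9678049.

9678049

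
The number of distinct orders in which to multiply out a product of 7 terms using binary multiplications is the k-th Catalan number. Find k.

Ways to associate a product of 7 factors correspond to binary trees on 7 leaves, so the count is C_6.

6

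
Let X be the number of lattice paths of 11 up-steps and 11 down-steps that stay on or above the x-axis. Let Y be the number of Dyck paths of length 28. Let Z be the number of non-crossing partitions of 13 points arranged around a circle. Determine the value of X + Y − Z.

A Dyck path with 11 up-steps and 11 down-steps has semilength 11, so there are C_11 of them. So X = C_11 = 58786.
A Dyck path with 14 up-steps and 14 down-steps has semilength 14, so there are C_14 of them. So Y = C_14 = 2674440.
Non-crossing partitions of an n-element set are counted by C_n; here n = 13. So Z = C_13 = 742900.
X + Y − Z = 58786 + 2674440 − 742900 = 1990326.

1990326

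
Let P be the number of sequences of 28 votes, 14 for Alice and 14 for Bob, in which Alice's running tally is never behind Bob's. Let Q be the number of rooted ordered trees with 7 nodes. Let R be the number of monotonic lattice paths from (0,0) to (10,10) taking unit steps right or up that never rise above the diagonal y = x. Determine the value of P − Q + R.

2691104

Ballot sequences with n votes each where one side never trails are Dyck words, counted by C_n; here n = 14. So P = C_14 = 2674440.
Rooted ordered (plane) trees on m nodes have m−1 edges and are counted by C_{m−1}; m = 7 gives C_6. So Q = C_6 = 132.
Sub-diagonal monotone paths from (0,0) to (10,10) biject with Dyck paths of semilength 10, giving C_10. So R = C_10 = 16796.
P − Q + R = 2674440 − 132 + 16796 = 2691104.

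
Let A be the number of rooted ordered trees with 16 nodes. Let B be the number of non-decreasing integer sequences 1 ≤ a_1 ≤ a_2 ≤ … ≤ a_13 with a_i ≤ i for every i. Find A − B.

8951945

A rooted plane tree on 16 nodes has 15 edges, and such trees are counted by C_15. So A = C_15 = 9694845.
Such sub-staircase sequences of length n are counted by C_n; here n = 13. So B = C_13 = 742900.
A − B = 9694845 − 742900 = 8951945.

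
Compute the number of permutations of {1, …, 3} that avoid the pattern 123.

5

Permutations of [n] avoiding any single length-3 pattern are counted by C_n; here n = 3.
C_3 = 5.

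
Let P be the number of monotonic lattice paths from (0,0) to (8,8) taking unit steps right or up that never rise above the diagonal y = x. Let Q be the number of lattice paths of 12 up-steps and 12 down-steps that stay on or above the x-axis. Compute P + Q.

Monotone paths in an n×n grid that stay weakly below the diagonal are counted by C_n; here n = 8. So P = C_8 = 1430.
Paths of 12 up- and 12 down-steps that never dip below the axis are Dyck paths; their count is C_12. So Q = C_12 = 208012.
P + Q = 1430 + 208012 = 209442.

209442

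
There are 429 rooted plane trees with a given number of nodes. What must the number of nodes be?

8

Rooted ordered trees on m nodes are counted by C_{m−1}, and C_7 = 429.
So the index is 7, and the number of nodes is 7 + 1 = 8.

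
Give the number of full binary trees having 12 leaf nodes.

A full binary tree with L leaves has L−1 internal nodes and is counted by C_{L−1}; L = 12 gives C_11.
C_11 = C(22,11)/12 = 705432/12 = 58786.

58786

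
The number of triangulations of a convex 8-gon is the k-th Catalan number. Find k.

6

Triangulations of a convex m-gon are counted by C_{m−2}; with m = 8 this is C_6.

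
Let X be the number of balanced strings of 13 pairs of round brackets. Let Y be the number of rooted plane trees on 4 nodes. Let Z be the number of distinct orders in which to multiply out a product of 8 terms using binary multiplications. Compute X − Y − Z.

742466

With 13 pairs the number of balanced bracket strings is the Catalan number C_13. So X = C_13 = 742900.
A rooted plane tree on 4 nodes has 3 edges, and such trees are counted by C_3. So Y = C_3 = 5.
Ways to associate a product of 8 factors correspond to binary trees on 8 leaves, so the count is C_7. So Z = C_7 = 429.
X − Y − Z = 742900 − 5 − 429 = 742466.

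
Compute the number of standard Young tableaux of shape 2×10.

By the hook-length formula (or a Dyck-path bijection), SYT of shape 2×10 number C_10.
C_10 = 16796.

16796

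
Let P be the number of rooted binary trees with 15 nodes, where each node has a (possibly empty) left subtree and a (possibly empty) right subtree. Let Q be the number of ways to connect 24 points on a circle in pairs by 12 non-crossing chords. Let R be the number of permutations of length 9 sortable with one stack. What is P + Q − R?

There are C_n binary search tree shapes on n keys; with n = 15 that is C_15. So P = C_15 = 9694845.
Pairing 24 circle points by 12 non-crossing chords gives C_12 matchings. So Q = C_12 = 208012.
Stack-sortable permutations are exactly the 231-avoiding ones, counted by C_n; here n = 9. So R = C_9 = 4862.
P + Q − R = 9694845 + 208012 − 4862 = 9897995.

9897995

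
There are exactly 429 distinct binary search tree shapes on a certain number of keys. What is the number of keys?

Binary search tree shapes on n keys are counted by C_n; 429 = C_7.

7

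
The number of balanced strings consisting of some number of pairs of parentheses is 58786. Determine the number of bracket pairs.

11

Balanced strings of n bracket-pairs are counted by C_n. The Catalan number equal to 58786 is C_11.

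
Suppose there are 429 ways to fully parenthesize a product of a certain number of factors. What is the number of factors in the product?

Parenthesizations of m factors are counted by C_{m−1}. Since C_7 = 429, the index is 7.
So the index is 7, and the number of factors is 7 + 1 = 8.

8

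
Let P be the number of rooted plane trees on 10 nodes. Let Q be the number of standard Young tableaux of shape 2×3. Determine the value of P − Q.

4857

A rooted plane tree on 10 nodes has 9 edges, and such trees are counted by C_9. So P = C_9 = 4862.
By the hook-length formula (or a Dyck-path bijection), SYT of shape 2×3 number C_3. So Q = C_3 = 5.
P − Q = 4862 − 5 = 4857.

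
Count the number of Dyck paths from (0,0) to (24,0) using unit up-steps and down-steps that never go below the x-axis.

208012

A Dyck path with 12 up-steps and 12 down-steps has semilength 12, so there are C_12 of them.
C_12 = 208012.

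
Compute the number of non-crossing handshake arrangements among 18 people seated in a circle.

Non-crossing handshake pairings of 2n people are counted by C_n; 18 people gives n = 9.
C_9 = C(18,9)/10 = 48620/10 = 4862.

4862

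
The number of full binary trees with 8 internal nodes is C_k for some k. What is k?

The number of full binary trees on 8 internal nodes is the Catalan number C_8.

8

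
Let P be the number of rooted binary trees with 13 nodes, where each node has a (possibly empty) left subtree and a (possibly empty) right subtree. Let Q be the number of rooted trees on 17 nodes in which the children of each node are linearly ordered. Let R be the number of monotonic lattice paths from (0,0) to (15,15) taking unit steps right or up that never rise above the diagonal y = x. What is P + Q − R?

26405725

There are C_n binary search tree shapes on n keys; with n = 13 that is C_13. So P = C_13 = 742900.
A rooted plane tree on 17 nodes has 16 edges, and such trees are counted by C_16. So Q = C_16 = 35357670.
Sub-diagonal monotone paths from (0,0) to (15,15) biject with Dyck paths of semilength 15, giving C_15. So R = C_15 = 9694845.
P + Q − R = 742900 + 35357670 − 9694845 = 26405725.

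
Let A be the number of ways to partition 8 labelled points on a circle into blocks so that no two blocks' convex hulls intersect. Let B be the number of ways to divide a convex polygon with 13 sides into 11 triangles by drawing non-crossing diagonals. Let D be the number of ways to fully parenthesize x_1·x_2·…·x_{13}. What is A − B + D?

The non-crossing partitions of [8] form a lattice of size C_8. So A = C_8 = 1430.
A convex 13-gon is triangulated into 11 triangles, and the number of such triangulations is the Catalan number C_{13−2} = C_11. So B = C_11 = 58786.
Ways to associate a product of 13 factors correspond to binary trees on 13 leaves, so the count is C_12. So D = C_12 = 208012.
A − B + D = 1430 − 58786 + 208012 = 150656.

150656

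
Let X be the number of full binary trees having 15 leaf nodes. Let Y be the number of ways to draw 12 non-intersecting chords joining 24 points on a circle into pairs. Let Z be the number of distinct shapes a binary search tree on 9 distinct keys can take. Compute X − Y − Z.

Full binary trees with 15 leaves have 15−1 = 14 internal nodes, so there are C_14 of them. So X = C_14 = 2674440.
Pairing 24 circle points by 12 non-crossing chords gives C_12 matchings. So Y = C_12 = 208012.
Binary trees (left/right distinguished) on n nodes are counted by C_n; here n = 9. So Z = C_9 = 4862.
X − Y − Z = 2674440 − 208012 − 4862 = 2461566.

2461566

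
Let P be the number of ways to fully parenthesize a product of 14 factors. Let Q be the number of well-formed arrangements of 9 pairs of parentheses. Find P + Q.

747762

Ways to associate a product of 14 factors correspond to binary trees on 14 leaves, so the count is C_13. So P = C_13 = 742900.
With 9 pairs the number of balanced bracket strings is the Catalan number C_9. So Q = C_9 = 4862.
P + Q = 742900 + 4862 = 747762.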